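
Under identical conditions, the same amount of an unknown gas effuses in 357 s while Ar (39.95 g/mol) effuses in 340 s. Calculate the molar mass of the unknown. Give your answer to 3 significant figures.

44.0 g/mol

Since effusion rate ∝ 1/√M, t_X/t_Ar = √(M_X/M_Ar).
357/340 = 1.050 = √(M_X/39.95)
M_X = 39.95 × 1.050² = 39.95 × 1.103 = 44.0 g/mol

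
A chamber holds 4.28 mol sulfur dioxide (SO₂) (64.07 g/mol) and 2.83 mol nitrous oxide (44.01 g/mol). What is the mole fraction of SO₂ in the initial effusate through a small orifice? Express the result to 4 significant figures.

Effusion rate of each component ∝ n_i/√M_i (partial pressure × 1/√M).
x_SO₂(eff) = (n_SO₂/√M_SO₂) / (n_SO₂/√M_SO₂ + n_N₂O/√M_N₂O)
= (4.28/√64.07) / (4.28/√64.07 + 2.83/√44.01) = 0.5347/(0.5347 + 0.4266) = 0.5562.

0.5562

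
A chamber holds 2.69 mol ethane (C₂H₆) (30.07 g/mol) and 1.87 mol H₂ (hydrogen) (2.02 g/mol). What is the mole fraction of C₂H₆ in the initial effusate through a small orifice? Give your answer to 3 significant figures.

0.272

Rate_i ∝ x_i/√M_i (Graham's law weighted by mole fraction), so the effusate composition follows n_i/√M_i.
So x_C₂H₆ in the escaping gas = (n_C₂H₆/√M_C₂H₆) / Σ(n_i/√M_i)
= (2.69/√30.07) / (2.69/√30.07 + 1.87/√2.02) = 0.4906/(0.4906 + 1.316) = 0.272.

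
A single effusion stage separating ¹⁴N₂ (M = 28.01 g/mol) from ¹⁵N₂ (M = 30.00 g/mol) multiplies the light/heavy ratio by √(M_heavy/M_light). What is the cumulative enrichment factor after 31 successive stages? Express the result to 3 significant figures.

After 31 stages the ratio has grown by (√(30.00/28.01))^31 = (30.00/28.01)^(31/2).
= 1.07105^(31/2) = 2.90.

2.90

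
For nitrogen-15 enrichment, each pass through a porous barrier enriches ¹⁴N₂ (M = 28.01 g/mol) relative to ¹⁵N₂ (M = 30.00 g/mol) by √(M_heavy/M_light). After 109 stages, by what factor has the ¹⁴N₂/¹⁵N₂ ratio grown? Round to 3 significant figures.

42.1

The single-stage factor is √(M_heavy/M_light), so 109 stages give [√(30.00/28.01)]^109 = (30.00/28.01)^(109/2).
= 1.07105^(109/2) = 42.1.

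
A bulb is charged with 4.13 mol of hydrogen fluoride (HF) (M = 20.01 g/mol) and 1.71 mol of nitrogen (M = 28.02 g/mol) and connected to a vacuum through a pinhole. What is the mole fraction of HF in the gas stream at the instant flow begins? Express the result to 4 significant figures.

0.7408

The effusion rate of species i is ∝ p_i/√M_i ∝ n_i/√M_i.
x_HF(eff) = (n_HF/√M_HF) / (n_HF/√M_HF + n_N₂/√M_N₂)
= (4.13/√20.01) / (4.13/√20.01 + 1.71/√28.02) = 0.9233/(0.9233 + 0.3230) = 0.7408.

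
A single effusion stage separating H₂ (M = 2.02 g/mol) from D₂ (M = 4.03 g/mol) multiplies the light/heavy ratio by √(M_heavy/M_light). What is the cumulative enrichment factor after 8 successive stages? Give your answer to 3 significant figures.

15.8

Overall factor = α^8 with α = √(4.03/2.02), i.e. (4.03/2.02)^(8/2).
= 1.99505^4 = 15.8.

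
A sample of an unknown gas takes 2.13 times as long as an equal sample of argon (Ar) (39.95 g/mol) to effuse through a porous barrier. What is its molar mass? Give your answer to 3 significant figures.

181 g/mol

Since effusion rate ∝ 1/√M, t_X/t_Ar = √(M_X/M_Ar).
2.13 = √(M_X/39.95)
M_X = 39.95 × 2.13² = 39.95 × 4.537 = 181 g/mol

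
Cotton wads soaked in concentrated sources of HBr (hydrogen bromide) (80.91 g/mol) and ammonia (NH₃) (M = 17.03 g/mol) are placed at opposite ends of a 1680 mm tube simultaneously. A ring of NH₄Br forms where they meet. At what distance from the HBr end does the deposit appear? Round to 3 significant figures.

528 mm

Distances travelled in equal time are proportional to diffusion rates, so d_HBr/d_NH₃ = √(M_NH₃/M_HBr) = √(17.03/80.91) = 0.4588.
With d_HBr + d_NH₃ = 1680 mm, d_NH₃ = 1680/(1 + 0.4588) = 1152 mm.
d_HBr = 1680 − 1152 = 528 mm.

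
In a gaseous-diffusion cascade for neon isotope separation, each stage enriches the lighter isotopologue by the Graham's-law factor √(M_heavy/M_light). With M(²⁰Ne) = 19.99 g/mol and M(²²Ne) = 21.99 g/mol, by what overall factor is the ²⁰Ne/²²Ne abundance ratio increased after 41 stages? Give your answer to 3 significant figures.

7.06

The single-stage factor is √(M_heavy/M_light), so 41 stages give [√(21.99/19.99)]^41 = (21.99/19.99)^(41/2).
= 1.10005^(41/2) = 7.06.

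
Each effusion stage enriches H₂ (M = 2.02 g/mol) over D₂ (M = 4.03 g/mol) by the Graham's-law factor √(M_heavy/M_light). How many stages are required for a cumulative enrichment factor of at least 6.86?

With α = √(4.03/2.02) per stage, ln α = ½ ln(1.99505) = 0.3453.
Need α^N ≥ 6.86 ⇒ N ≥ ln(6.86) / ln α = 1.926 / 0.3453 = 5.58.
Minimum whole number of stages: N = 6.

6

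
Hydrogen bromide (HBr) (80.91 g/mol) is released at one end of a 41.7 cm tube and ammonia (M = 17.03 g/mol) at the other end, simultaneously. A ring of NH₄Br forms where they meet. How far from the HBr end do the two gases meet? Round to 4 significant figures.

13.11 cm

The fronts meet when d_HBr + d_NH₃ = L with d_HBr/d_NH₃ = √(M_NH₃/M_HBr) (Graham's law). Here √(M_NH₃/M_HBr) = √(17.03/80.91) = 0.4588.
With d_HBr + d_NH₃ = 41.7 cm, d_NH₃ = 41.7/(1 + 0.4588) = 28.59 cm.
d_HBr = 41.7 − 28.59 = 13.11 cm.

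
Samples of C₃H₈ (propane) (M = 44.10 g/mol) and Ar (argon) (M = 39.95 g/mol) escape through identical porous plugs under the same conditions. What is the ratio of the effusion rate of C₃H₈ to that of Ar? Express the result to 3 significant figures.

0.952

Using Graham's law: rate_C₃H₈/rate_Ar = √(M_Ar/M_C₃H₈) = √(39.95/44.10) = √0.9059 = 0.952.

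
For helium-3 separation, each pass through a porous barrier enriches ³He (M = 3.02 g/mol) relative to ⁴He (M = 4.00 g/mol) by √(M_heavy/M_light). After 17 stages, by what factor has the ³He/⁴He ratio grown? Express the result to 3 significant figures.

10.9

Overall factor = α^17 with α = √(4.00/3.02), i.e. (4.00/3.02)^(17/2).
= 1.32450^(17/2) = 10.9.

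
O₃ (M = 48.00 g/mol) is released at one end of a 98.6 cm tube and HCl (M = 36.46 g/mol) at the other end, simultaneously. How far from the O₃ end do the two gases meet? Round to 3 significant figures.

45.9 cm

Graham's law gives d_O₃/d_HCl = rate_O₃/rate_HCl = √(M_HCl/M_O₃) = √(36.46/48.00) = 0.8715.
With d_O₃ + d_HCl = 98.6 cm, d_HCl = 98.6/(1 + 0.8715) = 52.68 cm.
d_O₃ = 98.6 − 52.68 = 45.9 cm.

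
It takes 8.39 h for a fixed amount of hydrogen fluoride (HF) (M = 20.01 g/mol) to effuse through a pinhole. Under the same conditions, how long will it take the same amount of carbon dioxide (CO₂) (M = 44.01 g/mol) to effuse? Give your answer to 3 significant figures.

12.4 h

Using Graham's law: t_CO₂/t_HF = √(M_CO₂/M_HF) = √(44.01/20.01) = √2.199 = 1.483.
So the time for CO₂ is 8.39 × 1.483 = 12.4 h.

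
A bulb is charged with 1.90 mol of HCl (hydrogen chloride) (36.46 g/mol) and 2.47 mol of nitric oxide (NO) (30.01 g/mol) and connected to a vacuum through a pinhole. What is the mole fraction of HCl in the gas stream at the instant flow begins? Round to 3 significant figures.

The effusion rate of species i is ∝ p_i/√M_i ∝ n_i/√M_i.
So x_HCl in the escaping gas = (n_HCl/√M_HCl) / Σ(n_i/√M_i)
= (1.90/√36.46) / (1.90/√36.46 + 2.47/√30.01) = 0.3147/(0.3147 + 0.4509) = 0.411.

0.411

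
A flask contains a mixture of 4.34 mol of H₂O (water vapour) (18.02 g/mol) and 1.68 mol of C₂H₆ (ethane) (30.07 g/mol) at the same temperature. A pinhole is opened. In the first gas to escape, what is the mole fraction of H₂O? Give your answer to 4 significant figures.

0.7694

Rate_i ∝ x_i/√M_i (Graham's law weighted by mole fraction), so the effusate composition follows n_i/√M_i.
x_H₂O(eff) = (n_H₂O/√M_H₂O) / (n_H₂O/√M_H₂O + n_C₂H₆/√M_C₂H₆)
= (4.34/√18.02) / (4.34/√18.02 + 1.68/√30.07) = 1.022/(1.022 + 0.3064) = 0.7694.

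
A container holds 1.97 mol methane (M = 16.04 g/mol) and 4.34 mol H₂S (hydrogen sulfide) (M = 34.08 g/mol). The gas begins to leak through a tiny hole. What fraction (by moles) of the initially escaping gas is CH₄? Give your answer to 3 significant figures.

0.398

Each component's effusion rate ∝ (its partial pressure)·(1/√M) ∝ n_i/√M_i.
So x_CH₄ in the escaping gas = (n_CH₄/√M_CH₄) / Σ(n_i/√M_i)
= (1.97/√16.04) / (1.97/√16.04 + 4.34/√34.08) = 0.4919/(0.4919 + 0.7434) = 0.398.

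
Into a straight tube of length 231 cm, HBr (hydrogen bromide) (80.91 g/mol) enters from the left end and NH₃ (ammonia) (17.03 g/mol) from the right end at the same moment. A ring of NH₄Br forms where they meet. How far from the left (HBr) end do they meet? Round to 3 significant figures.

72.6 cm

The fronts meet when d_HBr + d_NH₃ = L with d_HBr/d_NH₃ = √(M_NH₃/M_HBr) (Graham's law). Here √(M_NH₃/M_HBr) = √(17.03/80.91) = 0.4588.
With d_HBr + d_NH₃ = 231 cm, d_NH₃ = 231/(1 + 0.4588) = 158.4 cm.
d_HBr = 231 − 158.4 = 72.6 cm.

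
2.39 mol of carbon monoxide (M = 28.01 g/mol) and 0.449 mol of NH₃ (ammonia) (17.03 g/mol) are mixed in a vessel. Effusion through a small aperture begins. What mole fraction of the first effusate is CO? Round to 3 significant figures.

Effusion rate of each component ∝ n_i/√M_i (partial pressure × 1/√M).
x_CO(eff) = (n_CO/√M_CO) / (n_CO/√M_CO + n_NH₃/√M_NH₃)
= (2.39/√28.01) / (2.39/√28.01 + 0.449/√17.03) = 0.4516/(0.4516 + 0.1088) = 0.806.

0.806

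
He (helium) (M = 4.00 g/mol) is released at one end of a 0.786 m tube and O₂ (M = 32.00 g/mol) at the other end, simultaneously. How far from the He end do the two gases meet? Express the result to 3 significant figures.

The fronts meet when d_He + d_O₂ = L with d_He/d_O₂ = √(M_O₂/M_He) (Graham's law). Here √(M_O₂/M_He) = √(32.00/4.00) = 2.828.
With d_He + d_O₂ = 0.786 m, d_O₂ = 0.786/(1 + 2.828) = 0.2053 m.
d_He = 0.786 − 0.2053 = 0.581 m.

0.581 m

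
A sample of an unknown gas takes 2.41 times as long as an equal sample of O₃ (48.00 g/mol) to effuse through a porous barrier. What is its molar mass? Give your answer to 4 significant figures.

By Graham's law, t_X/t_O₃ = √(M_X/M_O₃).
2.41 = √(M_X/48.00)
M_X = 48.00 × 2.41² = 48.00 × 5.808 = 278.8 g/mol

278.8 g/mol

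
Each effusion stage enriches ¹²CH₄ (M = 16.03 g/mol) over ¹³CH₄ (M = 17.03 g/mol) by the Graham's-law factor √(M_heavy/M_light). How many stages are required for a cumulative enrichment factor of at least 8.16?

70

With α = √(17.03/16.03) per stage, ln α = ½ ln(1.06238) = 0.03026.
Need α^N ≥ 8.16 ⇒ N ≥ ln(8.16) / ln α = 2.099 / 0.03026 = 69.38.
Rounding up, N = 70 stages.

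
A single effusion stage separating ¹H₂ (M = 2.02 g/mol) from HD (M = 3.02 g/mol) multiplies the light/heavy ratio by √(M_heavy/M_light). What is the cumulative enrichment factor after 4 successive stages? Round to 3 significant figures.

2.24

After 4 stages the ratio has grown by (√(3.02/2.02))^4 = (3.02/2.02)^(4/2).
= 1.49505^2 = 2.24.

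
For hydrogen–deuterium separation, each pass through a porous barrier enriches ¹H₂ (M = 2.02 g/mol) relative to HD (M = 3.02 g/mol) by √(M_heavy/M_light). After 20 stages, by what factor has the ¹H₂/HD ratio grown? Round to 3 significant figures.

55.8

After 20 stages the ratio has grown by (√(3.02/2.02))^20 = (3.02/2.02)^(20/2).
= 1.49505^10 = 55.8.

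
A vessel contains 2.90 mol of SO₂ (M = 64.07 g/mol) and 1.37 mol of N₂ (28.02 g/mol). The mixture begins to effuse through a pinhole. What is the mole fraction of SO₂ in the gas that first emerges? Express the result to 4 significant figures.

0.5833

Each component's effusion rate ∝ (its partial pressure)·(1/√M) ∝ n_i/√M_i.
x_SO₂(eff) = (n_SO₂/√M_SO₂) / (n_SO₂/√M_SO₂ + n_N₂/√M_N₂)
= (2.90/√64.07) / (2.90/√64.07 + 1.37/√28.02) = 0.3623/(0.3623 + 0.2588) = 0.5833.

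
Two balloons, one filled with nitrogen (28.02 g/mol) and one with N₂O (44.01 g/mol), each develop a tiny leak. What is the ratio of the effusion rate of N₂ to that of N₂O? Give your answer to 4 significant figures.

Graham's law gives rate_N₂/rate_N₂O = √(M_N₂O/M_N₂) = √(44.01/28.02) = √1.571 = 1.253.

1.253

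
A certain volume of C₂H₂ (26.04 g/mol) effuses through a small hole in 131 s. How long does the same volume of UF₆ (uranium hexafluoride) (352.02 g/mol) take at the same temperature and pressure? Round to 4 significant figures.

481.7 s

Using Graham's law: t_UF₆/t_C₂H₂ = √(M_UF₆/M_C₂H₂) = √(352.02/26.04) = √13.52 = 3.677.
So the time for UF₆ is 131 × 3.677 = 481.7 s.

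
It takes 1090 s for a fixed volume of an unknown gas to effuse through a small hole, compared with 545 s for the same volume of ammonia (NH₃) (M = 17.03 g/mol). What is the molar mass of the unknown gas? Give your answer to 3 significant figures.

68.1 g/mol

Using Graham's law: t_X/t_NH₃ = √(M_X/M_NH₃).
1090/545 = 2.000 = √(M_X/17.03)
M_X = 17.03 × 2.000² = 17.03 × 4.000 = 68.1 g/mol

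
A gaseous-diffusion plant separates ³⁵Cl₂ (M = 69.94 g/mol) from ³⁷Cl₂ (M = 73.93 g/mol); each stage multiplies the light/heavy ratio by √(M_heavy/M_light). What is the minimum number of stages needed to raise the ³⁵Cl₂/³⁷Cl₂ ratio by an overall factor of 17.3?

103

With α = √(73.93/69.94) per stage, ln α = ½ ln(1.05705) = 0.02774.
Need α^N ≥ 17.3 ⇒ N ≥ ln(17.3) / ln α = 2.851 / 0.02774 = 102.76.
Rounding up, N = 103 stages.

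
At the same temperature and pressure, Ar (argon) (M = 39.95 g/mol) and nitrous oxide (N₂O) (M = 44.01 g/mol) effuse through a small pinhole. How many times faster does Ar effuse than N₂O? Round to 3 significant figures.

Graham's law gives rate_Ar/rate_N₂O = √(M_N₂O/M_Ar) = √(44.01/39.95) = √1.102 = 1.05.

1.05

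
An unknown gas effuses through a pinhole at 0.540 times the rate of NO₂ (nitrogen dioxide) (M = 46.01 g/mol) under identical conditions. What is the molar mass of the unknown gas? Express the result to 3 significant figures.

By Graham's law, rate_X/rate_NO₂ = √(M_NO₂/M_X).
0.540 = √(46.01/M_X)
M_X = 46.01 / 0.540² = 46.01 / 0.2916 = 158 g/mol

158 g/mol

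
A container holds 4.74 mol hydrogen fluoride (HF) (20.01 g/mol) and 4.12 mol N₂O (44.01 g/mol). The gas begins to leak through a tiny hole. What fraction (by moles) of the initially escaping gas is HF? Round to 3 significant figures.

The effusion rate of species i is ∝ p_i/√M_i ∝ n_i/√M_i.
Mole fraction of HF in the effusate = (n_HF/√M_HF) / (n_HF/√M_HF + n_N₂O/√M_N₂O)
= (4.74/√20.01) / (4.74/√20.01 + 4.12/√44.01) = 1.060/(1.060 + 0.6210) = 0.630.

0.630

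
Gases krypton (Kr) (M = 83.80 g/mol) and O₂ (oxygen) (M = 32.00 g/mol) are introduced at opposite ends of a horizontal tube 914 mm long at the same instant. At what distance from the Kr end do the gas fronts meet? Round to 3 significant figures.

Graham's law gives d_Kr/d_O₂ = rate_Kr/rate_O₂ = √(M_O₂/M_Kr) = √(32.00/83.80) = 0.6179.
With d_Kr + d_O₂ = 914 mm, d_O₂ = 914/(1 + 0.6179) = 564.9 mm.
d_Kr = 914 − 564.9 = 349 mm.

349 mm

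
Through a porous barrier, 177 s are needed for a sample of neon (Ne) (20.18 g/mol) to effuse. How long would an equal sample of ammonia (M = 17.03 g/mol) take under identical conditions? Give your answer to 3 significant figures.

163 s

From Graham's law, t_NH₃/t_Ne = √(M_NH₃/M_Ne) = √(17.03/20.18) = √0.8439 = 0.9186.
So the time for NH₃ is 177 × 0.9186 = 163 s.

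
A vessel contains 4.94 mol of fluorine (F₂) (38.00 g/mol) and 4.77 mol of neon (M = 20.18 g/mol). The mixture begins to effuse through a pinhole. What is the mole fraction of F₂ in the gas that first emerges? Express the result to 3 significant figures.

0.430

Each component's effusion rate ∝ (its partial pressure)·(1/√M) ∝ n_i/√M_i.
So x_F₂ in the escaping gas = (n_F₂/√M_F₂) / Σ(n_i/√M_i)
= (4.94/√38.00) / (4.94/√38.00 + 4.77/√20.18) = 0.8014/(0.8014 + 1.062) = 0.430.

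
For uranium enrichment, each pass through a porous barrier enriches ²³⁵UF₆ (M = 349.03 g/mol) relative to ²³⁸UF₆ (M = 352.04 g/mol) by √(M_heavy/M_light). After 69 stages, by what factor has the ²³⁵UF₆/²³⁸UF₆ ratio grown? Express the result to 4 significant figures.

After 69 stages the ratio has grown by (√(352.04/349.03))^69 = (352.04/349.03)^(69/2).
= 1.00862^(69/2) = 1.345.

1.345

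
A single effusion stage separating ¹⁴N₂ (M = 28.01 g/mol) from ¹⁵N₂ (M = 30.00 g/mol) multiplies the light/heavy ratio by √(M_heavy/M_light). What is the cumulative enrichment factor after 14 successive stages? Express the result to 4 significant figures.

1.617

The single-stage factor is √(M_heavy/M_light), so 14 stages give [√(30.00/28.01)]^14 = (30.00/28.01)^(14/2).
= 1.07105^7 = 1.617.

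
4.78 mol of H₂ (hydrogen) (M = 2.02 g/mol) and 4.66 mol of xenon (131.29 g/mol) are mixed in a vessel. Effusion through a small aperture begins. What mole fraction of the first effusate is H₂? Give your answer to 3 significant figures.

Effusion rate of each component ∝ n_i/√M_i (partial pressure × 1/√M).
Mole fraction of H₂ in the effusate = (n_H₂/√M_H₂) / (n_H₂/√M_H₂ + n_Xe/√M_Xe)
= (4.78/√2.02) / (4.78/√2.02 + 4.66/√131.29) = 3.363/(3.363 + 0.4067) = 0.892.

0.892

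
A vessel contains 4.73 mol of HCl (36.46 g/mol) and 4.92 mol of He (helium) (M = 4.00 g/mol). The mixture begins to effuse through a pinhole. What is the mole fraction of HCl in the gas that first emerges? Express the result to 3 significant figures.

Rate_i ∝ x_i/√M_i (Graham's law weighted by mole fraction), so the effusate composition follows n_i/√M_i.
Mole fraction of HCl in the effusate = (n_HCl/√M_HCl) / (n_HCl/√M_HCl + n_He/√M_He)
= (4.73/√36.46) / (4.73/√36.46 + 4.92/√4.00) = 0.7833/(0.7833 + 2.460) = 0.242.

0.242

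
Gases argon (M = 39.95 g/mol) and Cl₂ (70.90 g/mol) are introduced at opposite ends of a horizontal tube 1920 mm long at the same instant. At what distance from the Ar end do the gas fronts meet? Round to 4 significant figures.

Distances travelled in equal time are proportional to diffusion rates, so d_Ar/d_Cl₂ = √(M_Cl₂/M_Ar) = √(70.90/39.95) = 1.332.
With d_Ar + d_Cl₂ = 1920 mm, d_Cl₂ = 1920/(1 + 1.332) = 823.3 mm.
d_Ar = 1920 − 823.3 = 1097 mm.

1097 mm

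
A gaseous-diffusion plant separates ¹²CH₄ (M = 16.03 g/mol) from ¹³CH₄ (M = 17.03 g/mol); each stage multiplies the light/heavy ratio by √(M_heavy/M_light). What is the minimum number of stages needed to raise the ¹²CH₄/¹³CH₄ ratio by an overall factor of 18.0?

Single-stage factor α = √(17.03/16.03), so ln α = ½ ln(1.06238) = 0.03026.
Need α^N ≥ 18.0 ⇒ N ≥ ln(18.0) / ln α = 2.890 / 0.03026 = 95.53.
Rounding up, N = 96 stages.

96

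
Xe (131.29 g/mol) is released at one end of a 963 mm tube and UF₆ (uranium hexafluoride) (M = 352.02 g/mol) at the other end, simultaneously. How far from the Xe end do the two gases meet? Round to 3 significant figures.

598 mm

Graham's law gives d_Xe/d_UF₆ = rate_Xe/rate_UF₆ = √(M_UF₆/M_Xe) = √(352.02/131.29) = 1.637.
With d_Xe + d_UF₆ = 963 mm, d_UF₆ = 963/(1 + 1.637) = 365.1 mm.
d_Xe = 963 − 365.1 = 598 mm.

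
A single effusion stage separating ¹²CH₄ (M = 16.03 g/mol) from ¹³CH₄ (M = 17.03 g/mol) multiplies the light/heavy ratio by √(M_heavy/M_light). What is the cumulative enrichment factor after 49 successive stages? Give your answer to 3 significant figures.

4.40

Each stage multiplies the ratio by α = √(17.03/16.03), so after 49 stages the overall factor is α^49 = (17.03/16.03)^(49/2).
= 1.06238^(49/2) = 4.40.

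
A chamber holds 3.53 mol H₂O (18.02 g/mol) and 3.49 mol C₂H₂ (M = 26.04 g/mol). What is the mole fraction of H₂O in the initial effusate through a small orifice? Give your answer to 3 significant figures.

Effusion rate of each component ∝ n_i/√M_i (partial pressure × 1/√M).
x_H₂O(eff) = (n_H₂O/√M_H₂O) / (n_H₂O/√M_H₂O + n_C₂H₂/√M_C₂H₂)
= (3.53/√18.02) / (3.53/√18.02 + 3.49/√26.04) = 0.8316/(0.8316 + 0.6839) = 0.549.

0.549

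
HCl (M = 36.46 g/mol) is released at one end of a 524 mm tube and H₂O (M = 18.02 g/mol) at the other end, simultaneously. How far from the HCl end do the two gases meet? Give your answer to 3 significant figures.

216 mm

Distances travelled in equal time are proportional to diffusion rates, so d_HCl/d_H₂O = √(M_H₂O/M_HCl) = √(18.02/36.46) = 0.7030.
With d_HCl + d_H₂O = 524 mm, d_H₂O = 524/(1 + 0.7030) = 307.7 mm.
d_HCl = 524 − 307.7 = 216 mm.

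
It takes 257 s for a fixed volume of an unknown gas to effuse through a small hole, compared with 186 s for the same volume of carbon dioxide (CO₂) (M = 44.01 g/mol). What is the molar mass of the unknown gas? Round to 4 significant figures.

84.02 g/mol

Since effusion rate ∝ 1/√M, t_X/t_CO₂ = √(M_X/M_CO₂).
257/186 = 1.382 = √(M_X/44.01)
M_X = 44.01 × 1.382² = 44.01 × 1.909 = 84.02 g/mol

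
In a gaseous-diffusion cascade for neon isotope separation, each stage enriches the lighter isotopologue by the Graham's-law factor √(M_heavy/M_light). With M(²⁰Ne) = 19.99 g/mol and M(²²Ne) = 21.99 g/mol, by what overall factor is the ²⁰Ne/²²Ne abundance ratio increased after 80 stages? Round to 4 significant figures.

45.34

Overall factor = α^80 with α = √(21.99/19.99), i.e. (21.99/19.99)^(80/2).
= 1.10005^40 = 45.34.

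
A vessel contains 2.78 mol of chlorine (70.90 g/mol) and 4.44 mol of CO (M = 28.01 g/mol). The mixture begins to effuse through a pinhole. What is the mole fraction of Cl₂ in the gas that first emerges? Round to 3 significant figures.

Each component's effusion rate ∝ (its partial pressure)·(1/√M) ∝ n_i/√M_i.
Mole fraction of Cl₂ in the effusate = (n_Cl₂/√M_Cl₂) / (n_Cl₂/√M_Cl₂ + n_CO/√M_CO)
= (2.78/√70.90) / (2.78/√70.90 + 4.44/√28.01) = 0.3302/(0.3302 + 0.8389) = 0.282.

0.282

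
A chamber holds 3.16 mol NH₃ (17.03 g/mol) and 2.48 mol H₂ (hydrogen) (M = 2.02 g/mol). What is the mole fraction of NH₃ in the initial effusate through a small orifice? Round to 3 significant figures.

0.305

Each component's effusion rate ∝ (its partial pressure)·(1/√M) ∝ n_i/√M_i.
x_NH₃(eff) = (n_NH₃/√M_NH₃) / (n_NH₃/√M_NH₃ + n_H₂/√M_H₂)
= (3.16/√17.03) / (3.16/√17.03 + 2.48/√2.02) = 0.7657/(0.7657 + 1.745) = 0.305.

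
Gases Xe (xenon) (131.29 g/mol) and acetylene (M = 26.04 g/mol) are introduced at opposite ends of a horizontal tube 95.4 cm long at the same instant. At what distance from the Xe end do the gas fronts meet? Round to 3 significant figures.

Graham's law gives d_Xe/d_C₂H₂ = rate_Xe/rate_C₂H₂ = √(M_C₂H₂/M_Xe) = √(26.04/131.29) = 0.4454.
With d_Xe + d_C₂H₂ = 95.4 cm, d_C₂H₂ = 95.4/(1 + 0.4454) = 66.00 cm.
d_Xe = 95.4 − 66.00 = 29.4 cm.

29.4 cm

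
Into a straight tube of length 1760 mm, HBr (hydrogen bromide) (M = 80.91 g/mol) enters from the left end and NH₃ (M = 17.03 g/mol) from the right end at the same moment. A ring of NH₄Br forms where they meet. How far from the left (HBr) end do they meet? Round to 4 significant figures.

Distances travelled in equal time are proportional to diffusion rates, so d_HBr/d_NH₃ = √(M_NH₃/M_HBr) = √(17.03/80.91) = 0.4588.
With d_HBr + d_NH₃ = 1760 mm, d_NH₃ = 1760/(1 + 0.4588) = 1206 mm.
d_HBr = 1760 − 1206 = 553.5 mm.

553.5 mm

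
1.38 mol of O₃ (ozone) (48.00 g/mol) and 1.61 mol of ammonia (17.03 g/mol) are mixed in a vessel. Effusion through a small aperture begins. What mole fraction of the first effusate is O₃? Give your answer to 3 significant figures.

Effusion rate of each component ∝ n_i/√M_i (partial pressure × 1/√M).
x_O₃(eff) = (n_O₃/√M_O₃) / (n_O₃/√M_O₃ + n_NH₃/√M_NH₃)
= (1.38/√48.00) / (1.38/√48.00 + 1.61/√17.03) = 0.1992/(0.1992 + 0.3901) = 0.338.

0.338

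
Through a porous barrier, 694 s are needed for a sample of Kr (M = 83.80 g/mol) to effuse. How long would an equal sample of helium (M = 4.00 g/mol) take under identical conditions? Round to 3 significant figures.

152 s

By Graham's law, t_He/t_Kr = √(M_He/M_Kr) = √(4.00/83.80) = √0.04773 = 0.2185.
So the time for He is 694 × 0.2185 = 152 s.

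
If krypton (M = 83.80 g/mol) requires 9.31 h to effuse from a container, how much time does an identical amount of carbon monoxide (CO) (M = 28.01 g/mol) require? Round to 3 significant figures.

5.38 h

Since effusion rate ∝ 1/√M, t_CO/t_Kr = √(M_CO/M_Kr) = √(28.01/83.80) = √0.3342 = 0.5781.
So the time for CO is 9.31 × 0.5781 = 5.38 h.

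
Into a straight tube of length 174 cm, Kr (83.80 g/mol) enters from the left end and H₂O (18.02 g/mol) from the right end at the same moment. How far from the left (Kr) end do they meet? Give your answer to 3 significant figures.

Distances travelled in equal time are proportional to diffusion rates, so d_Kr/d_H₂O = √(M_H₂O/M_Kr) = √(18.02/83.80) = 0.4637.
With d_Kr + d_H₂O = 174 cm, d_H₂O = 174/(1 + 0.4637) = 118.9 cm.
d_Kr = 174 − 118.9 = 55.1 cm.

55.1 cm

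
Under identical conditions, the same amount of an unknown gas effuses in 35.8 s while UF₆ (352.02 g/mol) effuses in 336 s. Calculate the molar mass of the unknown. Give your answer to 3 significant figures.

4.00 g/mol

Since effusion rate ∝ 1/√M, t_X/t_UF₆ = √(M_X/M_UF₆).
35.8/336 = 0.1065 = √(M_X/352.02)
M_X = 352.02 × 0.1065² = 352.02 × 0.01135 = 4.00 g/mol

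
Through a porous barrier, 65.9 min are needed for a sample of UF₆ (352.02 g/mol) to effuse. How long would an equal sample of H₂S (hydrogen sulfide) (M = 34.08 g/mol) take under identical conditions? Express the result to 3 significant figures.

Graham's law gives t_H₂S/t_UF₆ = √(M_H₂S/M_UF₆) = √(34.08/352.02) = √0.09681 = 0.3111.
So the time for H₂S is 65.9 × 0.3111 = 20.5 min.

20.5 min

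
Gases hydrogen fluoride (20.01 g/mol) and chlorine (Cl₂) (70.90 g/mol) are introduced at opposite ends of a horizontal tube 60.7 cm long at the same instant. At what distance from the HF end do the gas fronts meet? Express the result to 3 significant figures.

39.6 cm

Graham's law gives d_HF/d_Cl₂ = rate_HF/rate_Cl₂ = √(M_Cl₂/M_HF) = √(70.90/20.01) = 1.882.
With d_HF + d_Cl₂ = 60.7 cm, d_Cl₂ = 60.7/(1 + 1.882) = 21.06 cm.
d_HF = 60.7 − 21.06 = 39.6 cm.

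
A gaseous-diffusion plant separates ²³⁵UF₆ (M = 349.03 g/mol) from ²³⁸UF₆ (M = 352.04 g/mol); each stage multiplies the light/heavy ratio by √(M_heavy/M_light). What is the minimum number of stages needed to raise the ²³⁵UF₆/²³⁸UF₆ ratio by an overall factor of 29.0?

With α = √(352.04/349.03) per stage, ln α = ½ ln(1.00862) = 0.004293.
Need α^N ≥ 29.0 ⇒ N ≥ ln(29.0) / ln α = 3.367 / 0.004293 = 784.28.
Minimum whole number of stages: N = 785.

785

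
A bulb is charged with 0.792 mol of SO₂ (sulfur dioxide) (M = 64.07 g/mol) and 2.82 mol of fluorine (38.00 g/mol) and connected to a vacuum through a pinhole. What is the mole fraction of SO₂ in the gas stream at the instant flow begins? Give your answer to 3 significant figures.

Effusion rate of each component ∝ n_i/√M_i (partial pressure × 1/√M).
Mole fraction of SO₂ in the effusate = (n_SO₂/√M_SO₂) / (n_SO₂/√M_SO₂ + n_F₂/√M_F₂)
= (0.792/√64.07) / (0.792/√64.07 + 2.82/√38.00) = 0.09895/(0.09895 + 0.4575) = 0.178.

0.178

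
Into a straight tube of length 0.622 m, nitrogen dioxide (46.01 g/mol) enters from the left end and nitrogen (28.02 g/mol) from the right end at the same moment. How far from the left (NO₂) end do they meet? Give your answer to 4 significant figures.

In equal time, each gas travels a distance ∝ its rate ∝ 1/√M, so d_NO₂/d_N₂ = √(M_N₂/M_NO₂) = √(28.02/46.01) = 0.7804.
With d_NO₂ + d_N₂ = 0.622 m, d_N₂ = 0.622/(1 + 0.7804) = 0.3494 m.
d_NO₂ = 0.622 − 0.3494 = 0.2726 m.

0.2726 m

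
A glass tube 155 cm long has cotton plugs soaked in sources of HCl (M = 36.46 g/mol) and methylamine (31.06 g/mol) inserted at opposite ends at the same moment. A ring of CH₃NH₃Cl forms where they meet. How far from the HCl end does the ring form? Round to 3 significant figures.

74.4 cm

The fronts meet when d_HCl + d_CH₃NH₂ = L with d_HCl/d_CH₃NH₂ = √(M_CH₃NH₂/M_HCl) (Graham's law). Here √(M_CH₃NH₂/M_HCl) = √(31.06/36.46) = 0.9230.
With d_HCl + d_CH₃NH₂ = 155 cm, d_CH₃NH₂ = 155/(1 + 0.9230) = 80.60 cm.
d_HCl = 155 − 80.60 = 74.4 cm.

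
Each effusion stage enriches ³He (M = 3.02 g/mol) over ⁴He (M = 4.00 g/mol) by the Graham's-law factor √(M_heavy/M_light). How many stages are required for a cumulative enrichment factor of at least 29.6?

Single-stage factor α = √(4.00/3.02), so ln α = ½ ln(1.32450) = 0.1405.
Need α^N ≥ 29.6 ⇒ N ≥ ln(29.6) / ln α = 3.388 / 0.1405 = 24.11.
So at least 25 stages are needed.

25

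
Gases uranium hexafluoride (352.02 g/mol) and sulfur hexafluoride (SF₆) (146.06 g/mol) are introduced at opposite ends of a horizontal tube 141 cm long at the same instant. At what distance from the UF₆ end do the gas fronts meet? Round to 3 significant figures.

55.2 cm

Graham's law gives d_UF₆/d_SF₆ = rate_UF₆/rate_SF₆ = √(M_SF₆/M_UF₆) = √(146.06/352.02) = 0.6441.
With d_UF₆ + d_SF₆ = 141 cm, d_SF₆ = 141/(1 + 0.6441) = 85.76 cm.
d_UF₆ = 141 − 85.76 = 55.2 cm.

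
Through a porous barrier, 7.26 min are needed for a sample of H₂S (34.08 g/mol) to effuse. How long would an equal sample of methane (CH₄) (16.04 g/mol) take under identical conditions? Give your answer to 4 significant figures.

Graham's law gives t_CH₄/t_H₂S = √(M_CH₄/M_H₂S) = √(16.04/34.08) = √0.4707 = 0.6860.
So the time for CH₄ is 7.26 × 0.6860 = 4.981 min.

4.981 min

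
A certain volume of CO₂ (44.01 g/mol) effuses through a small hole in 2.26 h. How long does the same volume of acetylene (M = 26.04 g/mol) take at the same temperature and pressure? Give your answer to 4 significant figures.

1.738 h

Since effusion rate ∝ 1/√M, t_C₂H₂/t_CO₂ = √(M_C₂H₂/M_CO₂) = √(26.04/44.01) = √0.5917 = 0.7692.
So the time for C₂H₂ is 2.26 × 0.7692 = 1.738 h.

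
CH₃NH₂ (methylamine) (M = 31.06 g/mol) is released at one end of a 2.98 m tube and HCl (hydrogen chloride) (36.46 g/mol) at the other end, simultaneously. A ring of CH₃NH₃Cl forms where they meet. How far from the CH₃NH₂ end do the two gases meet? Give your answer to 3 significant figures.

1.55 m

The fronts meet when d_CH₃NH₂ + d_HCl = L with d_CH₃NH₂/d_HCl = √(M_HCl/M_CH₃NH₂) (Graham's law). Here √(M_HCl/M_CH₃NH₂) = √(36.46/31.06) = 1.083.
With d_CH₃NH₂ + d_HCl = 2.98 m, d_HCl = 2.98/(1 + 1.083) = 1.430 m.
d_CH₃NH₂ = 2.98 − 1.430 = 1.55 m.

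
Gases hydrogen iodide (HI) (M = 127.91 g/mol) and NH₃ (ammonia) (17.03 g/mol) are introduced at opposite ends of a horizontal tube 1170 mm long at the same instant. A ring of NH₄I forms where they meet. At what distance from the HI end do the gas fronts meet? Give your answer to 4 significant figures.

312.8 mm

The fronts meet when d_HI + d_NH₃ = L with d_HI/d_NH₃ = √(M_NH₃/M_HI) (Graham's law). Here √(M_NH₃/M_HI) = √(17.03/127.91) = 0.3649.
With d_HI + d_NH₃ = 1170 mm, d_NH₃ = 1170/(1 + 0.3649) = 857.2 mm.
d_HI = 1170 − 857.2 = 312.8 mm.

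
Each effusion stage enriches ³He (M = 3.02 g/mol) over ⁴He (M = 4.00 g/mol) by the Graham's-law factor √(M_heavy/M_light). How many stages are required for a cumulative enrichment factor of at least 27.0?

With α = √(4.00/3.02) per stage, ln α = ½ ln(1.32450) = 0.1405.
Need α^N ≥ 27.0 ⇒ N ≥ ln(27.0) / ln α = 3.296 / 0.1405 = 23.45.
So at least 24 stages are needed.

24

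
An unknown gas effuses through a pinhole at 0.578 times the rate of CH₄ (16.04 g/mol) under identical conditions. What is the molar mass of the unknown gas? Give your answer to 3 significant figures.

48.0 g/mol

By Graham's law, rate_X/rate_CH₄ = √(M_CH₄/M_X).
0.578 = √(16.04/M_X)
M_X = 16.04 / 0.578² = 16.04 / 0.3341 = 48.0 g/mol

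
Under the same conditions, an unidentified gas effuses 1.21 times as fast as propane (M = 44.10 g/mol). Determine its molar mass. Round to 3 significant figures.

30.1 g/mol

Graham's law gives rate_X/rate_C₃H₈ = √(M_C₃H₈/M_X).
1.21 = √(44.10/M_X)
M_X = 44.10 / 1.21² = 44.10 / 1.464 = 30.1 g/mol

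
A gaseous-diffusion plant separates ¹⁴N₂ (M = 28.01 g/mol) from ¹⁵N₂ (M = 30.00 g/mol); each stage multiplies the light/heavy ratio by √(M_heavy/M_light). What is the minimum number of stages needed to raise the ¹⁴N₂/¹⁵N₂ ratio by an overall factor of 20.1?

88

With α = √(30.00/28.01) per stage, ln α = ½ ln(1.07105) = 0.03432.
Need α^N ≥ 20.1 ⇒ N ≥ ln(20.1) / ln α = 3.001 / 0.03432 = 87.44.
Minimum whole number of stages: N = 88.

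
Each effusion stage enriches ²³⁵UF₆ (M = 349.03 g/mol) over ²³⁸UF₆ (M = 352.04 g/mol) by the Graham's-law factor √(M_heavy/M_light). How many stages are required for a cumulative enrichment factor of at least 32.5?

811

With α = √(352.04/349.03) per stage, ln α = ½ ln(1.00862) = 0.004293.
Need α^N ≥ 32.5 ⇒ N ≥ ln(32.5) / ln α = 3.481 / 0.004293 = 810.82.
Rounding up, N = 811 stages.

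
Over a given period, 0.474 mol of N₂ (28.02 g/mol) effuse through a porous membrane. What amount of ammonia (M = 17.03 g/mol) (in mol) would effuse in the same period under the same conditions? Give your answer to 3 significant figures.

0.608 mol

Since effusion rate ∝ 1/√M, rate_NH₃/rate_N₂ = √(M_N₂/M_NH₃) = √(28.02/17.03) = √1.645 = 1.283.
So the amount for NH₃ is 0.474 × 1.283 = 0.608 mol.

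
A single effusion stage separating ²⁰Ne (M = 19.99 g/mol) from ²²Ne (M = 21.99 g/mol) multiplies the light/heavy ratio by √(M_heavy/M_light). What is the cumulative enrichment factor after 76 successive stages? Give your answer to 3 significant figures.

37.5

After 76 stages the ratio has grown by (√(21.99/19.99))^76 = (21.99/19.99)^(76/2).
= 1.10005^38 = 37.5.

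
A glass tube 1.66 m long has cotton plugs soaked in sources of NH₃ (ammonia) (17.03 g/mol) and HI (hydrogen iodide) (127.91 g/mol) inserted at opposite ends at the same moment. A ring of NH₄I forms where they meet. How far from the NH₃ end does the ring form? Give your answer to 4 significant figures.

1.216 m

The fronts meet when d_NH₃ + d_HI = L with d_NH₃/d_HI = √(M_HI/M_NH₃) (Graham's law). Here √(M_HI/M_NH₃) = √(127.91/17.03) = 2.741.
With d_NH₃ + d_HI = 1.66 m, d_HI = 1.66/(1 + 2.741) = 0.4438 m.
d_NH₃ = 1.66 − 0.4438 = 1.216 m.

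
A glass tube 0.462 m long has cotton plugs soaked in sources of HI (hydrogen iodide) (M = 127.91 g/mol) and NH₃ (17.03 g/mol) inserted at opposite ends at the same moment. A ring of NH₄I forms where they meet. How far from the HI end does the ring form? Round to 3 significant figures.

Graham's law gives d_HI/d_NH₃ = rate_HI/rate_NH₃ = √(M_NH₃/M_HI) = √(17.03/127.91) = 0.3649.
With d_HI + d_NH₃ = 0.462 m, d_NH₃ = 0.462/(1 + 0.3649) = 0.3385 m.
d_HI = 0.462 − 0.3385 = 0.124 m.

0.124 m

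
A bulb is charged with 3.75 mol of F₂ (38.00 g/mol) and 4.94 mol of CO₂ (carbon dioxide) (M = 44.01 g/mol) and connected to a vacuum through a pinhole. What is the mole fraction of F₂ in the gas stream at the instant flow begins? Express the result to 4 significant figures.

0.4496

Rate_i ∝ x_i/√M_i (Graham's law weighted by mole fraction), so the effusate composition follows n_i/√M_i.
Mole fraction of F₂ in the effusate = (n_F₂/√M_F₂) / (n_F₂/√M_F₂ + n_CO₂/√M_CO₂)
= (3.75/√38.00) / (3.75/√38.00 + 4.94/√44.01) = 0.6083/(0.6083 + 0.7446) = 0.4496.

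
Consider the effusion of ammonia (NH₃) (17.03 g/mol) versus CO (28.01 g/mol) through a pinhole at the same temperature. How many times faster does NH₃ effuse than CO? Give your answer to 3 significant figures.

Graham's law gives rate_NH₃/rate_CO = √(M_CO/M_NH₃) = √(28.01/17.03) = √1.645 = 1.28.

1.28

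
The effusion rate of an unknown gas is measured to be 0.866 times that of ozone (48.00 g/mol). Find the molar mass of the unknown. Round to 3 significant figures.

64.0 g/mol

From Graham's law, rate_X/rate_O₃ = √(M_O₃/M_X).
0.866 = √(48.00/M_X)
M_X = 48.00 / 0.866² = 48.00 / 0.7500 = 64.0 g/mol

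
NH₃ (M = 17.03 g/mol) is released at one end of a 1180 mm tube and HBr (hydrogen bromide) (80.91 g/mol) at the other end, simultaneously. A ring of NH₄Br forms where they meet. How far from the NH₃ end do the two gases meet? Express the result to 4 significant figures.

In equal time, each gas travels a distance ∝ its rate ∝ 1/√M, so d_NH₃/d_HBr = √(M_HBr/M_NH₃) = √(80.91/17.03) = 2.180.
With d_NH₃ + d_HBr = 1180 mm, d_HBr = 1180/(1 + 2.180) = 371.1 mm.
d_NH₃ = 1180 − 371.1 = 808.9 mm.

808.9 mm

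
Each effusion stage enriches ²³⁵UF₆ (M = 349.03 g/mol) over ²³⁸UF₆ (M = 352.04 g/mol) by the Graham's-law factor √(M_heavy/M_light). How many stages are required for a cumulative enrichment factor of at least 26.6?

With α = √(352.04/349.03) per stage, ln α = ½ ln(1.00862) = 0.004293.
Need α^N ≥ 26.6 ⇒ N ≥ ln(26.6) / ln α = 3.281 / 0.004293 = 764.16.
Minimum whole number of stages: N = 765.

765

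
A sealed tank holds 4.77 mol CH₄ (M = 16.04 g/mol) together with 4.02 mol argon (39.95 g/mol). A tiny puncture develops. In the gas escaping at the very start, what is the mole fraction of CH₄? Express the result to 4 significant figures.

0.6519

Rate_i ∝ x_i/√M_i (Graham's law weighted by mole fraction), so the effusate composition follows n_i/√M_i.
So x_CH₄ in the escaping gas = (n_CH₄/√M_CH₄) / Σ(n_i/√M_i)
= (4.77/√16.04) / (4.77/√16.04 + 4.02/√39.95) = 1.191/(1.191 + 0.6360) = 0.6519.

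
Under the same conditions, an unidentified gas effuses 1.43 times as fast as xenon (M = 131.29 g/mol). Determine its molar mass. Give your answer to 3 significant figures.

Since effusion rate ∝ 1/√M, rate_X/rate_Xe = √(M_Xe/M_X).
1.43 = √(131.29/M_X)
M_X = 131.29 / 1.43² = 131.29 / 2.045 = 64.2 g/mol

64.2 g/mol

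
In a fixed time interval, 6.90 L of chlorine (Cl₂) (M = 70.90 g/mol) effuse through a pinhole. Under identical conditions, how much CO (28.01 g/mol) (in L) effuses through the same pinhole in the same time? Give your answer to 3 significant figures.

11.0 L

Graham's law gives rate_CO/rate_Cl₂ = √(M_Cl₂/M_CO) = √(70.90/28.01) = √2.531 = 1.591.
So the volume for CO is 6.90 × 1.591 = 11.0 L.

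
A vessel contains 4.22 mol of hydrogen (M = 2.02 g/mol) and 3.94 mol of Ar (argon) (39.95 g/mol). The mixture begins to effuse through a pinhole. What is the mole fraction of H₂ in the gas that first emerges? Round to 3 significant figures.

0.826

Effusion rate of each component ∝ n_i/√M_i (partial pressure × 1/√M).
Mole fraction of H₂ in the effusate = (n_H₂/√M_H₂) / (n_H₂/√M_H₂ + n_Ar/√M_Ar)
= (4.22/√2.02) / (4.22/√2.02 + 3.94/√39.95) = 2.969/(2.969 + 0.6234) = 0.826.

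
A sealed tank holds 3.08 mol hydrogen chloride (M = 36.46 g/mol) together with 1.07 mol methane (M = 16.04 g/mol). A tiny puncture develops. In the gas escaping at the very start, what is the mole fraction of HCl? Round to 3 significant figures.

0.656

Effusion rate of each component ∝ n_i/√M_i (partial pressure × 1/√M).
x_HCl(eff) = (n_HCl/√M_HCl) / (n_HCl/√M_HCl + n_CH₄/√M_CH₄)
= (3.08/√36.46) / (3.08/√36.46 + 1.07/√16.04) = 0.5101/(0.5101 + 0.2672) = 0.656.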